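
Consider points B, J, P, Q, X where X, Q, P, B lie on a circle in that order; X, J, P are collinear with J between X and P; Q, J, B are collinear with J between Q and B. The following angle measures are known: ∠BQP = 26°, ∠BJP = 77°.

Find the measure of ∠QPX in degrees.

1. ∠BXP = 26°  [same arc PB]
2. ∠BJX = 103°  [linear pair at J on XP]
3. ∠QBX = 51°  [△XJB]
4. ∠QPX = 51°  [same arc XQ]

∠QPX = 51°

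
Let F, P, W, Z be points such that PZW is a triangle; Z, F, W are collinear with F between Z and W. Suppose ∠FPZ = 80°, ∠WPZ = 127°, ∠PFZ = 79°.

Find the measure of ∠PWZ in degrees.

∠PWZ = 32°

1. ∠FZP = 21°  [△PZF]
2. ∠PZW = 21°  [F on ray ZW]
3. ∠PWZ = 32°  [△PZW]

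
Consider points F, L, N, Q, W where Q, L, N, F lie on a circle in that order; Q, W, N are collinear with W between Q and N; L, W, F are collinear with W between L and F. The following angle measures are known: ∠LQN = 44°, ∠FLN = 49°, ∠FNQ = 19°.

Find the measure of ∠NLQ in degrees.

∠NLQ = 68°

1. ∠FQN = 49°  [same arc NF]
2. ∠NFQ = 112°  [△QNF]
3. ∠NLQ = 68°  [cyclic QLNF, opposite ∠L+∠F]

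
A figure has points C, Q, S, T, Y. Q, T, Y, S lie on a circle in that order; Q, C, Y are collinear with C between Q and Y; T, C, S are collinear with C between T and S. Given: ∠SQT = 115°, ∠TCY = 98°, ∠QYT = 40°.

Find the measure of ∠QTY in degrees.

∠QTY = 67°

1. ∠SYT = 65°  [cyclic QTYS, opposite ∠Q+∠Y]
2. ∠STY = 42°  [△TCY]
3. ∠TSY = 73°  [△TYS]
4. ∠TQY = 73°  [same arc TY]
5. ∠QTY = 67°  [△QTY]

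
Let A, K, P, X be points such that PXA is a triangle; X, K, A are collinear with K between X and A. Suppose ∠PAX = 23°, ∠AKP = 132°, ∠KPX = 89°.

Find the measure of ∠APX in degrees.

1. ∠PKX = 48°  [linear pair at K on XA]
2. ∠KXP = 43°  [△PXK]
3. ∠AXP = 43°  [K on ray XA]
4. ∠APX = 114°  [△PXA]

∠APX = 114°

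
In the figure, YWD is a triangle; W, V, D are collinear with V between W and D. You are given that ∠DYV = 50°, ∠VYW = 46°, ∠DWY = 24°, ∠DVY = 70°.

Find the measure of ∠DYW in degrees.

∠DYW = 96°

1. ∠VDY = 60°  [△YVD]
2. ∠WDY = 60°  [V on ray DW]
3. ∠DYW = 96°  [△YWD]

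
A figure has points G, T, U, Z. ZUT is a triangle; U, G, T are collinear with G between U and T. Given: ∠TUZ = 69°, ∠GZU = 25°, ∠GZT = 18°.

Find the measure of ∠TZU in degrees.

∠TZU = 43°

1. ∠GUZ = 69°  [G on ray UT]
2. ∠UGZ = 86°  [△ZUG]
3. ∠TGZ = 94°  [linear pair at G on UT]
4. ∠GTZ = 68°  [△ZGT]
5. ∠UTZ = 68°  [G on ray TU]
6. ∠TZU = 43°  [△ZUT]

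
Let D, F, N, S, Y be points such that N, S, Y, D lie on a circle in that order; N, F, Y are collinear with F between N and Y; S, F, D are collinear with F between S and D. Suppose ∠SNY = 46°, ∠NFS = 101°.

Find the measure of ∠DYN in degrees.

1. ∠SDY = 46°  [same arc SY]
2. ∠DFY = 101°  [vertical angles at F]
3. ∠DYN = 33°  [△YFD]

∠DYN = 33°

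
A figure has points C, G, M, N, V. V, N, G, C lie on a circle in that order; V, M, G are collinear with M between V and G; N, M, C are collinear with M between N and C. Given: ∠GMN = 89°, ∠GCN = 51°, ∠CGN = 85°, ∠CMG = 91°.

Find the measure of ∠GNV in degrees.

1. ∠GVN = 51°  [same arc NG]
2. ∠CNG = 44°  [△NGC]
3. ∠NGV = 47°  [△NMG]
4. ∠GNV = 82°  [△VNG]

∠GNV = 82°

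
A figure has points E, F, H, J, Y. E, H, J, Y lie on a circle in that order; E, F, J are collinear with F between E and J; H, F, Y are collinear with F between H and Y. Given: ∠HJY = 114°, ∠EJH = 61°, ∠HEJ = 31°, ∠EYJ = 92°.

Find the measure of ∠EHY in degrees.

∠EHY = 53°

1. ∠HEY = 66°  [cyclic EHJY, opposite ∠E+∠J]
2. ∠EYH = 61°  [same arc EH]
3. ∠EHY = 53°  [△EHY]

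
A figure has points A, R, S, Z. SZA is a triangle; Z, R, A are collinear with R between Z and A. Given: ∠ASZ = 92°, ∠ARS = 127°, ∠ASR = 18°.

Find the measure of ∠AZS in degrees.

1. ∠RAS = 35°  [△SRA]
2. ∠SAZ = 35°  [R on ray AZ]
3. ∠AZS = 53°  [△SZA]

∠AZS = 53°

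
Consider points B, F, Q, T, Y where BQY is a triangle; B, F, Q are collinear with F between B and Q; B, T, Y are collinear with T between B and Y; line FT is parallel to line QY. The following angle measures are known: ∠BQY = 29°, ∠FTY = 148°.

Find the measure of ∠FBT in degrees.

∠FBT = 119°

1. ∠BFT = 29°  [FT∥QY, corresponding at F]
2. ∠BTF = 32°  [linear pair at T on BY]
3. ∠FBT = 119°  [△BFT]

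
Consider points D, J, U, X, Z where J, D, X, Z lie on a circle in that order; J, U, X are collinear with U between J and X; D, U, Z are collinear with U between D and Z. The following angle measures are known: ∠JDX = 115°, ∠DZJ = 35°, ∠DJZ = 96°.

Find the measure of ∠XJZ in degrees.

1. ∠JZX = 65°  [cyclic JDXZ, opposite ∠D+∠Z]
2. ∠JDZ = 49°  [△JDZ]
3. ∠JXZ = 49°  [same arc JZ]
4. ∠XJZ = 66°  [△JXZ]

∠XJZ = 66°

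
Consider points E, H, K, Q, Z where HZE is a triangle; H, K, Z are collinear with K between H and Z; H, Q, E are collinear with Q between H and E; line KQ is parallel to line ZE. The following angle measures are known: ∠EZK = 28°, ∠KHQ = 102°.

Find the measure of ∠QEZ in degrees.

∠QEZ = 50°

1. ∠EZH = 28°  [K on ray ZH]
2. ∠EHZ = 102°  [K on HZ, Q on HE]
3. ∠HEZ = 50°  [△HZE]
4. ∠QEZ = 50°  [Q on ray EH]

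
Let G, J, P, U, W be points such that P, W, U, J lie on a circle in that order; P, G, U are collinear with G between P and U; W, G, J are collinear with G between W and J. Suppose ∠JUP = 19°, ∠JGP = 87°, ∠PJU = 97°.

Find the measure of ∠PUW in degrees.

∠PUW = 29°

1. ∠JPU = 64°  [△PUJ]
2. ∠UGW = 87°  [vertical angles at G]
3. ∠JWU = 64°  [same arc UJ]
4. ∠PUW = 29°  [△WGU]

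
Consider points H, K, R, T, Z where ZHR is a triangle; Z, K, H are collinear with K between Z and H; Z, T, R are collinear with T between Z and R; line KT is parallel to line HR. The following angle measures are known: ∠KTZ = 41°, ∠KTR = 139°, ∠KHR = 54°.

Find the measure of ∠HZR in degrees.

1. ∠HRZ = 41°  [KT∥HR, corresponding at T]
2. ∠RHZ = 54°  [K on ray HZ]
3. ∠HZR = 85°  [△ZHR]

∠HZR = 85°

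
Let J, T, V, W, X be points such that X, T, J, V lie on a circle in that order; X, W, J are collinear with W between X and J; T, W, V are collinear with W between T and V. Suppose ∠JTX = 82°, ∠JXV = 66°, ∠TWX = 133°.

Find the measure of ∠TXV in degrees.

∠TXV = 97°

1. ∠JVX = 98°  [cyclic XTJV, opposite ∠T+∠V]
2. ∠JTV = 66°  [same arc JV]
3. ∠VJX = 16°  [△XJV]
4. ∠JWT = 47°  [linear pair at W on XJ]
5. ∠TJX = 67°  [△TWJ]
6. ∠VTX = 16°  [same arc XV]
7. ∠TVX = 67°  [same arc XT]
8. ∠TXV = 97°  [△XTV]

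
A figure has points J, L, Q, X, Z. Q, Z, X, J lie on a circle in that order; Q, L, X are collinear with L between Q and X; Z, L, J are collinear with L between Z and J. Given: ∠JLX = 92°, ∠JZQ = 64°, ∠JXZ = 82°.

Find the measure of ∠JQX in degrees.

1. ∠JLQ = 88°  [linear pair at L on QX]
2. ∠JQZ = 98°  [cyclic QZXJ, opposite ∠Q+∠X]
3. ∠QJZ = 18°  [△QZJ]
4. ∠JQX = 74°  [△QLJ]

∠JQX = 74°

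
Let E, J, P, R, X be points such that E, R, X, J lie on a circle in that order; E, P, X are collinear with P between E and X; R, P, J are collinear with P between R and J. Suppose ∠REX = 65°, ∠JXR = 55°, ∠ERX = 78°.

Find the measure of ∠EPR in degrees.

∠EPR = 97°

1. ∠RJX = 65°  [same arc RX]
2. ∠EXR = 37°  [△ERX]
3. ∠JRX = 60°  [△RXJ]
4. ∠RPX = 83°  [△RPX]
5. ∠EPR = 97°  [linear pair at P on EX]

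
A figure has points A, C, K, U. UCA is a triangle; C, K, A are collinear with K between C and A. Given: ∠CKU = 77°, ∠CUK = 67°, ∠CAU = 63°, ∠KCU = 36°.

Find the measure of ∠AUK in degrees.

∠AUK = 14°

1. ∠AKU = 103°  [linear pair at K on CA]
2. ∠KAU = 63°  [K on ray AC]
3. ∠AUK = 14°  [△UKA]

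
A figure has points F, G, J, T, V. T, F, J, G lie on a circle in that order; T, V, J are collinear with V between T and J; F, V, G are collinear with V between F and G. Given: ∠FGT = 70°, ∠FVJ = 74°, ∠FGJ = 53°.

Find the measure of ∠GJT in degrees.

1. ∠GVT = 74°  [vertical angles at V]
2. ∠GVJ = 106°  [linear pair at V on TJ]
3. ∠GJT = 21°  [△JVG]

∠GJT = 21°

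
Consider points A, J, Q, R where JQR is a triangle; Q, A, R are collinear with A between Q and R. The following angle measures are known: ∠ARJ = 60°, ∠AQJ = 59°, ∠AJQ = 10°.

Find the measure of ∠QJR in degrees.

1. ∠JRQ = 60°  [A on ray RQ]
2. ∠JQR = 59°  [A on ray QR]
3. ∠QJR = 61°  [△JQR]

∠QJR = 61°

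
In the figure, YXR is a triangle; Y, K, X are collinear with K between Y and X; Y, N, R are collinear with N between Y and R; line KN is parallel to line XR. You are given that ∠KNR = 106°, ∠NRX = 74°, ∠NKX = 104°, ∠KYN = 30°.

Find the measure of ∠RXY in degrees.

1. ∠XRY = 74°  [N on ray RY]
2. ∠RYX = 30°  [K on YX, N on YR]
3. ∠RXY = 76°  [△YXR]

∠RXY = 76°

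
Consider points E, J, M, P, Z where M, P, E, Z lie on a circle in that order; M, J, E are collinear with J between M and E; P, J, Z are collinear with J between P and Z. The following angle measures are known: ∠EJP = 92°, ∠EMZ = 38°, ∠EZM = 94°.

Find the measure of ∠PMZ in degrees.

∠PMZ = 82°

1. ∠MJZ = 92°  [vertical angles at J]
2. ∠MEZ = 48°  [△MEZ]
3. ∠MZP = 50°  [△MJZ]
4. ∠MPZ = 48°  [same arc MZ]
5. ∠PMZ = 82°  [△MPZ]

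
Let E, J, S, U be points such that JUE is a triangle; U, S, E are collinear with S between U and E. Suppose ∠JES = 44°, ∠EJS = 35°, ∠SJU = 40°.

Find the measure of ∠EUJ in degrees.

1. ∠ESJ = 101°  [△JSE]
2. ∠JSU = 79°  [linear pair at S on UE]
3. ∠JUS = 61°  [△JUS]
4. ∠EUJ = 61°  [S on ray UE]

∠EUJ = 61°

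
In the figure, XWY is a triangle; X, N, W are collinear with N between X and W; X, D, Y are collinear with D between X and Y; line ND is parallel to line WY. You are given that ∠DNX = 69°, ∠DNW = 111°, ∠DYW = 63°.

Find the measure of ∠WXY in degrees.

∠WXY = 48°

1. ∠XWY = 69°  [ND∥WY, corresponding at N]
2. ∠WYX = 63°  [D on ray YX]
3. ∠WXY = 48°  [△XWY]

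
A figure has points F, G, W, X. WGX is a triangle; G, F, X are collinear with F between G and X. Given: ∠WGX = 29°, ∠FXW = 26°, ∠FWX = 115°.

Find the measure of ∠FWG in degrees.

1. ∠FGW = 29°  [F on ray GX]
2. ∠WFX = 39°  [△WFX]
3. ∠GFW = 141°  [linear pair at F on GX]
4. ∠FWG = 10°  [△WGF]

∠FWG = 10°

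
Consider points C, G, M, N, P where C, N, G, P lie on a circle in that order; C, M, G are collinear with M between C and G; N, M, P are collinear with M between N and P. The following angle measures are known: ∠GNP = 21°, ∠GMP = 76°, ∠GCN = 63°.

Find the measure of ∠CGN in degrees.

1. ∠GCP = 21°  [same arc GP]
2. ∠CMP = 104°  [linear pair at M on CG]
3. ∠CPN = 55°  [△CMP]
4. ∠CGN = 55°  [same arc CN]

∠CGN = 55°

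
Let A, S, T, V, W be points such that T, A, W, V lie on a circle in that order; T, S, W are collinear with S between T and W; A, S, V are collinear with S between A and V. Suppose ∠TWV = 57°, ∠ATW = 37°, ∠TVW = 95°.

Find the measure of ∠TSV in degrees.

1. ∠AVW = 37°  [same arc AW]
2. ∠VSW = 86°  [△WSV]
3. ∠TSV = 94°  [linear pair at S on TW]

∠TSV = 94°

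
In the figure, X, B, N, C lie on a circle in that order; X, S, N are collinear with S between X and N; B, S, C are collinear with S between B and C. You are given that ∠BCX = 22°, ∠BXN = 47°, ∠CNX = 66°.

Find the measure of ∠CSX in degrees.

1. ∠BCN = 47°  [same arc BN]
2. ∠CSN = 67°  [△NSC]
3. ∠CSX = 113°  [linear pair at S on XN]

∠CSX = 113°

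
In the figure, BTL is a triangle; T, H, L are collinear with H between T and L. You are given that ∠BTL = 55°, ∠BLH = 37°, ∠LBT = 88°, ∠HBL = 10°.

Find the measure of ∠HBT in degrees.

∠HBT = 78°

1. ∠BTH = 55°  [H on ray TL]
2. ∠BHL = 133°  [△BHL]
3. ∠BHT = 47°  [linear pair at H on TL]
4. ∠HBT = 78°  [△BTH]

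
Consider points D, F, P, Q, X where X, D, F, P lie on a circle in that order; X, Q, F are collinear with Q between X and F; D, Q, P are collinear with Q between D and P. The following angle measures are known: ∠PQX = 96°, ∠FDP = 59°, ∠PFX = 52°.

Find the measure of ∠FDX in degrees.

∠FDX = 111°

1. ∠FXP = 59°  [same arc FP]
2. ∠FPX = 69°  [△XFP]
3. ∠FDX = 111°  [cyclic XDFP, opposite ∠D+∠P]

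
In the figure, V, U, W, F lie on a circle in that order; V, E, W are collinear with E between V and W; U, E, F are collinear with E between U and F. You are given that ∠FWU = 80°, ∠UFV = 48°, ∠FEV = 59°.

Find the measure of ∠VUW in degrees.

1. ∠FVU = 100°  [cyclic VUWF, opposite ∠V+∠W]
2. ∠FUV = 32°  [△VUF]
3. ∠FVW = 73°  [△VEF]
4. ∠FWV = 32°  [same arc VF]
5. ∠VFW = 75°  [△VWF]
6. ∠VUW = 105°  [cyclic VUWF, opposite ∠U+∠F]

∠VUW = 105°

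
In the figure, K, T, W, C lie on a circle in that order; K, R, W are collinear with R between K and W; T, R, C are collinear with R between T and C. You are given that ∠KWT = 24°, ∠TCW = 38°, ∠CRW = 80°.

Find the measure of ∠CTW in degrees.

1. ∠KCT = 24°  [same arc KT]
2. ∠CRK = 100°  [linear pair at R on KW]
3. ∠CKW = 56°  [△KRC]
4. ∠CTW = 56°  [same arc WC]

∠CTW = 56°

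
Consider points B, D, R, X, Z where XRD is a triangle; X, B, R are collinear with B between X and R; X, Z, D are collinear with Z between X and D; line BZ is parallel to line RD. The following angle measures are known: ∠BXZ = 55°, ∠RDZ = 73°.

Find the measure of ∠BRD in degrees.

∠BRD = 52°

1. ∠DXR = 55°  [B on XR, Z on XD]
2. ∠RDX = 73°  [Z on ray DX]
3. ∠DRX = 52°  [△XRD]
4. ∠BRD = 52°  [B on ray RX]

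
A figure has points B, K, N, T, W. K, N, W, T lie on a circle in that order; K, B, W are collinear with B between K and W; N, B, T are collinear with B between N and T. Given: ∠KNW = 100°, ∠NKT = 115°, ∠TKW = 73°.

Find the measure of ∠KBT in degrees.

∠KBT = 69°

1. ∠KTW = 80°  [cyclic KNWT, opposite ∠N+∠T]
2. ∠NWT = 65°  [cyclic KNWT, opposite ∠K+∠W]
3. ∠TNW = 73°  [same arc WT]
4. ∠KWT = 27°  [△KWT]
5. ∠NTW = 42°  [△NWT]
6. ∠TBW = 111°  [△WBT]
7. ∠KBT = 69°  [linear pair at B on KW]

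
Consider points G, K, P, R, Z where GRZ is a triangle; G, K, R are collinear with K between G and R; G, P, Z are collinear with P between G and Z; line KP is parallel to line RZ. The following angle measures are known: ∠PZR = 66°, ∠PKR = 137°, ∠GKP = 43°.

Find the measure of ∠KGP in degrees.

1. ∠GZR = 66°  [P on ray ZG]
2. ∠GRZ = 43°  [KP∥RZ, corresponding at K]
3. ∠RGZ = 71°  [△GRZ]
4. ∠KGP = 71°  [K on GR, P on GZ]

∠KGP = 71°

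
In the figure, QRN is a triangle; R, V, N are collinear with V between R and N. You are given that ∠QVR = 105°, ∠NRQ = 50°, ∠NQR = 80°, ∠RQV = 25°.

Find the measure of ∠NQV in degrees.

1. ∠NVQ = 75°  [linear pair at V on RN]
2. ∠QNR = 50°  [△QRN]
3. ∠QNV = 50°  [V on ray NR]
4. ∠NQV = 55°  [△QVN]

∠NQV = 55°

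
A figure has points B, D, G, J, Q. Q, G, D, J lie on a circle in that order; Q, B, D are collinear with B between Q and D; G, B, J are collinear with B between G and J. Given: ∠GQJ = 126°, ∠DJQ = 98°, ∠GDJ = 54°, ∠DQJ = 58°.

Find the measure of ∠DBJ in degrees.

∠DBJ = 88°

1. ∠JDQ = 24°  [△QDJ]
2. ∠DGJ = 58°  [same arc DJ]
3. ∠DJG = 68°  [△GDJ]
4. ∠DBJ = 88°  [△DBJ]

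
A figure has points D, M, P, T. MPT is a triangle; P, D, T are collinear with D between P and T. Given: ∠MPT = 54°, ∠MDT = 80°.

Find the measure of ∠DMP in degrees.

∠DMP = 26°

1. ∠DPM = 54°  [D on ray PT]
2. ∠MDP = 100°  [linear pair at D on PT]
3. ∠DMP = 26°  [△MPD]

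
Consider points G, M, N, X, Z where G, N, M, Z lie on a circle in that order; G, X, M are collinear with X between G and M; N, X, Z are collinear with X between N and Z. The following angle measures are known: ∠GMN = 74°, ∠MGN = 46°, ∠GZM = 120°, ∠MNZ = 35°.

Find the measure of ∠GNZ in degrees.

1. ∠MXN = 71°  [△NXM]
2. ∠GXN = 109°  [linear pair at X on GM]
3. ∠GNZ = 25°  [△GXN]

∠GNZ = 25°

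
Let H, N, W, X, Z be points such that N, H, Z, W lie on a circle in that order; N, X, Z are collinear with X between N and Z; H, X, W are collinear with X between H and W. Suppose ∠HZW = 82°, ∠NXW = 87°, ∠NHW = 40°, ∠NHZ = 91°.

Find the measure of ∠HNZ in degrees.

1. ∠HXZ = 87°  [vertical angles at X]
2. ∠HXN = 93°  [linear pair at X on NZ]
3. ∠HNZ = 47°  [△NXH]

∠HNZ = 47°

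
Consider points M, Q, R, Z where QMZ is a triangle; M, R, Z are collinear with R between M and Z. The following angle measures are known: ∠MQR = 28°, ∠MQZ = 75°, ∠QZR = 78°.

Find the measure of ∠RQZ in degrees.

1. ∠MZQ = 78°  [R on ray ZM]
2. ∠QMZ = 27°  [△QMZ]
3. ∠QMR = 27°  [R on ray MZ]
4. ∠MRQ = 125°  [△QMR]
5. ∠QRZ = 55°  [linear pair at R on MZ]
6. ∠RQZ = 47°  [△QRZ]

∠RQZ = 47°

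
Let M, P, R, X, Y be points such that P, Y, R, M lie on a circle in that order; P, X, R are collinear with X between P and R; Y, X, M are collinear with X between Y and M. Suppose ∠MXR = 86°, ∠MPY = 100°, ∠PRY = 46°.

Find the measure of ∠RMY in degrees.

∠RMY = 60°

1. ∠PXY = 86°  [vertical angles at X]
2. ∠MRY = 80°  [cyclic PYRM, opposite ∠P+∠R]
3. ∠RXY = 94°  [linear pair at X on PR]
4. ∠MYR = 40°  [△YXR]
5. ∠RMY = 60°  [△YRM]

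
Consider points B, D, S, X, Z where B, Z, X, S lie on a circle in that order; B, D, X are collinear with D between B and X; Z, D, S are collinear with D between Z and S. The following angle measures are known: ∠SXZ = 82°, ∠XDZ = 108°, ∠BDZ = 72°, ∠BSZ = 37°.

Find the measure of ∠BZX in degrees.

∠BZX = 80°

1. ∠SBZ = 98°  [cyclic BZXS, opposite ∠B+∠X]
2. ∠BXZ = 37°  [same arc BZ]
3. ∠BZS = 45°  [△BZS]
4. ∠XBZ = 63°  [△BDZ]
5. ∠BZX = 80°  [△BZX]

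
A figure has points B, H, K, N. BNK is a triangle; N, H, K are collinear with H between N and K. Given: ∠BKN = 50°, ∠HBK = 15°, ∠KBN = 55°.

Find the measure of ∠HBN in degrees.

∠HBN = 40°

1. ∠BNK = 75°  [△BNK]
2. ∠BKH = 50°  [H on ray KN]
3. ∠BHK = 115°  [△BHK]
4. ∠BNH = 75°  [H on ray NK]
5. ∠BHN = 65°  [linear pair at H on NK]
6. ∠HBN = 40°  [△BNH]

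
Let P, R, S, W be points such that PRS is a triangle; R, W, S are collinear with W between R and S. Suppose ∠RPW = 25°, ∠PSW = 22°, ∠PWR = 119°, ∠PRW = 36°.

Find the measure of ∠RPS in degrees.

∠RPS = 122°

1. ∠PSR = 22°  [W on ray SR]
2. ∠PRS = 36°  [W on ray RS]
3. ∠RPS = 122°  [△PRS]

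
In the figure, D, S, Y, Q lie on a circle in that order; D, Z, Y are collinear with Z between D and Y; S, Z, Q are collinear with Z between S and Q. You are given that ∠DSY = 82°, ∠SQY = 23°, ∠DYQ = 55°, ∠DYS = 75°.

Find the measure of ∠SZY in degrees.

1. ∠SDY = 23°  [△DSY]
2. ∠DSQ = 55°  [same arc DQ]
3. ∠DZS = 102°  [△DZS]
4. ∠SZY = 78°  [linear pair at Z on DY]

∠SZY = 78°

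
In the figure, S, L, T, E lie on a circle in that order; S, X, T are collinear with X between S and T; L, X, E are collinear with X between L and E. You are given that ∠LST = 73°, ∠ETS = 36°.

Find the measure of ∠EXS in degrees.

∠EXS = 109°

1. ∠LET = 73°  [same arc LT]
2. ∠EXT = 71°  [△TXE]
3. ∠EXS = 109°  [linear pair at X on ST]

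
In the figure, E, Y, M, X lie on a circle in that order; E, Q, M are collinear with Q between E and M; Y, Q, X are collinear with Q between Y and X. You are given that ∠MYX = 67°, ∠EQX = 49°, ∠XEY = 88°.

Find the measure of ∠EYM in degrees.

∠EYM = 95°

1. ∠MEX = 67°  [same arc MX]
2. ∠MQY = 49°  [vertical angles at Q]
3. ∠EXY = 64°  [△EQX]
4. ∠EYX = 28°  [△EYX]
5. ∠EQY = 131°  [linear pair at Q on EM]
6. ∠EMY = 64°  [△YQM]
7. ∠MEY = 21°  [△EQY]
8. ∠EYM = 95°  [△EYM]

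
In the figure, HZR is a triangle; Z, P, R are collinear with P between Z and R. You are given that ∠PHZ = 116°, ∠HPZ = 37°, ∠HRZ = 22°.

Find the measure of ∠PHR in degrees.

∠PHR = 15°

1. ∠HPR = 143°  [linear pair at P on ZR]
2. ∠HRP = 22°  [P on ray RZ]
3. ∠PHR = 15°  [△HPR]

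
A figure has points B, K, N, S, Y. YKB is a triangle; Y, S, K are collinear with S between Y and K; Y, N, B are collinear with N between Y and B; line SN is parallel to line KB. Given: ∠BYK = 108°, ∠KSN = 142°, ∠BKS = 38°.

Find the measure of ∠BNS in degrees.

∠BNS = 146°

1. ∠NYS = 108°  [S on YK, N on YB]
2. ∠NSY = 38°  [linear pair at S on YK]
3. ∠SNY = 34°  [△YSN]
4. ∠BNS = 146°  [linear pair at N on YB]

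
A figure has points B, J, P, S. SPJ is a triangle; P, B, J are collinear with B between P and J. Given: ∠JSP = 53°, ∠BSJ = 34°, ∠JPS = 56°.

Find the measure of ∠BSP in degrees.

∠BSP = 19°

1. ∠PJS = 71°  [△SPJ]
2. ∠BPS = 56°  [B on ray PJ]
3. ∠BJS = 71°  [B on ray JP]
4. ∠JBS = 75°  [△SBJ]
5. ∠PBS = 105°  [linear pair at B on PJ]
6. ∠BSP = 19°  [△SPB]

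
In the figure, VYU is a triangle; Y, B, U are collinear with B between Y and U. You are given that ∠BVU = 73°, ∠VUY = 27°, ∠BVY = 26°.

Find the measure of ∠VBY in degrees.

1. ∠BUV = 27°  [B on ray UY]
2. ∠UBV = 80°  [△VBU]
3. ∠VBY = 100°  [linear pair at B on YU]

∠VBY = 100°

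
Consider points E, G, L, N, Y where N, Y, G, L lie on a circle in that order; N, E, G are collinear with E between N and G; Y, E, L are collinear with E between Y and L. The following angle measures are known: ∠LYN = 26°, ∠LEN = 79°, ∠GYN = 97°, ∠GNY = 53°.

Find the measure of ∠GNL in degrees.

∠GNL = 71°

1. ∠LGN = 26°  [same arc NL]
2. ∠GLN = 83°  [cyclic NYGL, opposite ∠Y+∠L]
3. ∠GNL = 71°  [△NGL]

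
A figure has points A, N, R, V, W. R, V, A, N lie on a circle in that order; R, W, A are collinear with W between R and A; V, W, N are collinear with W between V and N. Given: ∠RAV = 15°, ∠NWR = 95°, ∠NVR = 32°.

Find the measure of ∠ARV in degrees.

1. ∠AWV = 95°  [vertical angles at W]
2. ∠RWV = 85°  [linear pair at W on RA]
3. ∠ARV = 63°  [△RWV]

∠ARV = 63°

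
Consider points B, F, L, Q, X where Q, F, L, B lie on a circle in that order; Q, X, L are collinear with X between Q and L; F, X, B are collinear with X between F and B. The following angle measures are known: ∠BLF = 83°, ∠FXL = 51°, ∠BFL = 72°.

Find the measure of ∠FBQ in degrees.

1. ∠BXQ = 51°  [vertical angles at X]
2. ∠BQL = 72°  [same arc LB]
3. ∠FBQ = 57°  [△QXB]

∠FBQ = 57°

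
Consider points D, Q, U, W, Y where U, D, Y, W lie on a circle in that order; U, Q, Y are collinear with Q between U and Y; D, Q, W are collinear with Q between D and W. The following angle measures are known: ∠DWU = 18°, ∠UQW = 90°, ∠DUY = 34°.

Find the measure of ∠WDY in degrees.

∠WDY = 72°

1. ∠DYU = 18°  [same arc UD]
2. ∠DQY = 90°  [vertical angles at Q]
3. ∠WDY = 72°  [△DQY]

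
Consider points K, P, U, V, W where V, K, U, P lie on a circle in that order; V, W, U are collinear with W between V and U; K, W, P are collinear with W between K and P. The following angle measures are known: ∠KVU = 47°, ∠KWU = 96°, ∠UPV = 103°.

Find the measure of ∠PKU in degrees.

∠PKU = 28°

1. ∠UKV = 77°  [cyclic VKUP, opposite ∠K+∠P]
2. ∠KUV = 56°  [△VKU]
3. ∠PKU = 28°  [△KWU]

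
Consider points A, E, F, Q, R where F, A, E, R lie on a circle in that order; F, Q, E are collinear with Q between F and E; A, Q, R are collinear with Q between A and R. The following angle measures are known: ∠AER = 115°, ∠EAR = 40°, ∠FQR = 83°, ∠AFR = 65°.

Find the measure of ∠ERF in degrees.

∠ERF = 82°

1. ∠ARE = 25°  [△AER]
2. ∠EFR = 40°  [same arc ER]
3. ∠EQR = 97°  [linear pair at Q on FE]
4. ∠FER = 58°  [△EQR]
5. ∠ERF = 82°  [△FER]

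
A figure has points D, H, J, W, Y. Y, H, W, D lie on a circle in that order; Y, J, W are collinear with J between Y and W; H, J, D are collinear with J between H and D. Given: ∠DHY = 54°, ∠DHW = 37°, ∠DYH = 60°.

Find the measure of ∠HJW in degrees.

1. ∠HDY = 66°  [△YHD]
2. ∠HWY = 66°  [same arc YH]
3. ∠HJW = 77°  [△HJW]

∠HJW = 77°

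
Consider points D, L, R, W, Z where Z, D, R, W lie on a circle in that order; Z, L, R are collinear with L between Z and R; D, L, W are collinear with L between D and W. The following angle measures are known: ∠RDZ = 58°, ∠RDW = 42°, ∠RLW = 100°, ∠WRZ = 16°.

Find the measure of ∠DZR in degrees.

∠DZR = 64°

1. ∠DLZ = 100°  [vertical angles at L]
2. ∠WDZ = 16°  [same arc ZW]
3. ∠DZR = 64°  [△ZLD]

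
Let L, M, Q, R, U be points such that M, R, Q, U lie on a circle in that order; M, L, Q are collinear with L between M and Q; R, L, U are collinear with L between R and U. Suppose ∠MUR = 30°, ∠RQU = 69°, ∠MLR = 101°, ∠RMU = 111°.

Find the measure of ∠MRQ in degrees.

∠MRQ = 110°

1. ∠MQR = 30°  [same arc MR]
2. ∠MRU = 39°  [△MRU]
3. ∠QMR = 40°  [△MLR]
4. ∠MRQ = 110°  [△MRQ]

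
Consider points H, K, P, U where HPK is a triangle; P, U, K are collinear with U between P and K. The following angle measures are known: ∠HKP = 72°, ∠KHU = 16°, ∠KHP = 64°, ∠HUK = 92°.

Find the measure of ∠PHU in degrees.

1. ∠HPK = 44°  [△HPK]
2. ∠HUP = 88°  [linear pair at U on PK]
3. ∠HPU = 44°  [U on ray PK]
4. ∠PHU = 48°  [△HPU]

∠PHU = 48°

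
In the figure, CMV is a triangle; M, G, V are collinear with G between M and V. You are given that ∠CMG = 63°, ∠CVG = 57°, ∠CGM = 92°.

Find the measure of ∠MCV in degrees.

∠MCV = 60°

1. ∠CMV = 63°  [G on ray MV]
2. ∠CVM = 57°  [G on ray VM]
3. ∠MCV = 60°  [△CMV]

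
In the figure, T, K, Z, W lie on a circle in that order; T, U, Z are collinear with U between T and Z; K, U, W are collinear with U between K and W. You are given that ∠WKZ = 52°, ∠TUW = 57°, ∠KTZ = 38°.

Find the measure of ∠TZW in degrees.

∠TZW = 19°

1. ∠WUZ = 123°  [linear pair at U on TZ]
2. ∠KWZ = 38°  [same arc KZ]
3. ∠TZW = 19°  [△ZUW]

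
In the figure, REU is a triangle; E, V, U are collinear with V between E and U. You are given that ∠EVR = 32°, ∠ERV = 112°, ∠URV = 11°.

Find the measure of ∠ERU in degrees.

∠ERU = 123°

1. ∠REV = 36°  [△REV]
2. ∠RVU = 148°  [linear pair at V on EU]
3. ∠RUV = 21°  [△RVU]
4. ∠REU = 36°  [V on ray EU]
5. ∠EUR = 21°  [V on ray UE]
6. ∠ERU = 123°  [△REU]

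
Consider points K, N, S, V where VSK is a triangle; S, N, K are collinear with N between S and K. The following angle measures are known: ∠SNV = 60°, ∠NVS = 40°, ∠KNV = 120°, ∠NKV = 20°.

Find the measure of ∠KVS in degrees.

1. ∠NSV = 80°  [△VSN]
2. ∠SKV = 20°  [N on ray KS]
3. ∠KSV = 80°  [N on ray SK]
4. ∠KVS = 80°  [△VSK]

∠KVS = 80°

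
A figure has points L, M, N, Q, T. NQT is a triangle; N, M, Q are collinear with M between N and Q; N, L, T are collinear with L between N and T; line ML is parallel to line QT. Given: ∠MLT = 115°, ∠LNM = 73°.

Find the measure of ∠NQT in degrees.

1. ∠MLN = 65°  [linear pair at L on NT]
2. ∠LMN = 42°  [△NML]
3. ∠NQT = 42°  [ML∥QT, corresponding at M]

∠NQT = 42°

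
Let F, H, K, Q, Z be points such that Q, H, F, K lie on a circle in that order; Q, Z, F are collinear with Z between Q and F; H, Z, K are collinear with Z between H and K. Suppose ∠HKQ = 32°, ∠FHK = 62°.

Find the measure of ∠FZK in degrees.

∠FZK = 94°

1. ∠FQK = 62°  [same arc FK]
2. ∠KZQ = 86°  [△QZK]
3. ∠FZK = 94°  [linear pair at Z on QF]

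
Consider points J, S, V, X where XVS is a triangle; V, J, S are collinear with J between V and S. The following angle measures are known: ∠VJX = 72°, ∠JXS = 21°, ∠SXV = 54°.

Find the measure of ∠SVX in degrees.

1. ∠SJX = 108°  [linear pair at J on VS]
2. ∠JSX = 51°  [△XJS]
3. ∠VSX = 51°  [J on ray SV]
4. ∠SVX = 75°  [△XVS]

∠SVX = 75°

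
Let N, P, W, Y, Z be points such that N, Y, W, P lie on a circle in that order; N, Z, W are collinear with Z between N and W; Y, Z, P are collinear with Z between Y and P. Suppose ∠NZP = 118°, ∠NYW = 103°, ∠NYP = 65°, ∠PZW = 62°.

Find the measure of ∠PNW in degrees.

∠PNW = 38°

1. ∠NPW = 77°  [cyclic NYWP, opposite ∠Y+∠P]
2. ∠NWP = 65°  [same arc NP]
3. ∠PNW = 38°  [△NWP]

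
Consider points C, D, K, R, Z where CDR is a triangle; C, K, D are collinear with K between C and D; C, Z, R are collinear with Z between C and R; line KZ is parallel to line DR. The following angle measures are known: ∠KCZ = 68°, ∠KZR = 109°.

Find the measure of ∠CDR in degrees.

∠CDR = 41°

1. ∠CZK = 71°  [linear pair at Z on CR]
2. ∠CKZ = 41°  [△CKZ]
3. ∠CDR = 41°  [KZ∥DR, corresponding at K]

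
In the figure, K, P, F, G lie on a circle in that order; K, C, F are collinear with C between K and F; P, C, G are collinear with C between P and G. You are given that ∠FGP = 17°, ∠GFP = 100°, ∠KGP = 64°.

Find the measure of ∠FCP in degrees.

1. ∠FPG = 63°  [△PFG]
2. ∠KFP = 64°  [same arc KP]
3. ∠FCP = 53°  [△PCF]

∠FCP = 53°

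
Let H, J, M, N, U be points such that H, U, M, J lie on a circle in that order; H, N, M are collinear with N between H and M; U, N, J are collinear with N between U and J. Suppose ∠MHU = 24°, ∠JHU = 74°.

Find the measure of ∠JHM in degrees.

1. ∠MJU = 24°  [same arc UM]
2. ∠JMU = 106°  [cyclic HUMJ, opposite ∠H+∠M]
3. ∠JUM = 50°  [△UMJ]
4. ∠JHM = 50°  [same arc MJ]

∠JHM = 50°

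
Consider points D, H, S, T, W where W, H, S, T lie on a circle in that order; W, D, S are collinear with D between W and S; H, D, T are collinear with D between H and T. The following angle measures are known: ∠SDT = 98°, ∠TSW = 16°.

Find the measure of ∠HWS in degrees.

1. ∠HDW = 98°  [vertical angles at D]
2. ∠THW = 16°  [same arc WT]
3. ∠HWS = 66°  [△WDH]

∠HWS = 66°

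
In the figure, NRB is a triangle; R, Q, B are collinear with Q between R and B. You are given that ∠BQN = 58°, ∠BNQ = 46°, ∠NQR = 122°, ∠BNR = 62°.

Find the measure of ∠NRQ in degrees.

1. ∠NBQ = 76°  [△NQB]
2. ∠NBR = 76°  [Q on ray BR]
3. ∠BRN = 42°  [△NRB]
4. ∠NRQ = 42°  [Q on ray RB]

∠NRQ = 42°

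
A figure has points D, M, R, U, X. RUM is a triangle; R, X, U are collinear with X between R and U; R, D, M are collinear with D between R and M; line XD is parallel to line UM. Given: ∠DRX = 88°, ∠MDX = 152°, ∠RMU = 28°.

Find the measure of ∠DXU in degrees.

1. ∠RDX = 28°  [linear pair at D on RM]
2. ∠DXR = 64°  [△RXD]
3. ∠DXU = 116°  [linear pair at X on RU]

∠DXU = 116°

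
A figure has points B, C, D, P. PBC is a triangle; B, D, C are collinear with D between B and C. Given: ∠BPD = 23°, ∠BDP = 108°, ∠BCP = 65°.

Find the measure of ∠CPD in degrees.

1. ∠CDP = 72°  [linear pair at D on BC]
2. ∠DCP = 65°  [D on ray CB]
3. ∠CPD = 43°  [△PDC]

∠CPD = 43°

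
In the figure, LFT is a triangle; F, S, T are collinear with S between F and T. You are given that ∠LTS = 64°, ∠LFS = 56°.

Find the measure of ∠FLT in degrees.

1. ∠FTL = 64°  [S on ray TF]
2. ∠LFT = 56°  [S on ray FT]
3. ∠FLT = 60°  [△LFT]

∠FLT = 60°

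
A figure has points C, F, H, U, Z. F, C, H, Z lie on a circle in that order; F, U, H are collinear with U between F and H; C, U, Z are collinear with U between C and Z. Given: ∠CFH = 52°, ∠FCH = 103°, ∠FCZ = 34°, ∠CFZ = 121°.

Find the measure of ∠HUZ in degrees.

1. ∠CZH = 52°  [same arc CH]
2. ∠FHZ = 34°  [same arc FZ]
3. ∠HUZ = 94°  [△HUZ]

∠HUZ = 94°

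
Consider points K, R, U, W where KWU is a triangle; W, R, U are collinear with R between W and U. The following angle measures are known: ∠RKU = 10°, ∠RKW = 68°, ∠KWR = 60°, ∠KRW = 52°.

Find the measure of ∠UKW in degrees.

∠UKW = 78°

1. ∠KWU = 60°  [R on ray WU]
2. ∠KRU = 128°  [linear pair at R on WU]
3. ∠KUR = 42°  [△KRU]
4. ∠KUW = 42°  [R on ray UW]
5. ∠UKW = 78°  [△KWU]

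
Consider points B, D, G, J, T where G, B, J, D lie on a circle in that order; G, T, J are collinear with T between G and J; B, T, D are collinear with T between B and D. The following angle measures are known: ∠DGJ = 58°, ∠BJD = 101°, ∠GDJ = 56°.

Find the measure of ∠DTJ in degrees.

∠DTJ = 93°

1. ∠DBJ = 58°  [same arc JD]
2. ∠DJG = 66°  [△GJD]
3. ∠BDJ = 21°  [△BJD]
4. ∠DTJ = 93°  [△JTD]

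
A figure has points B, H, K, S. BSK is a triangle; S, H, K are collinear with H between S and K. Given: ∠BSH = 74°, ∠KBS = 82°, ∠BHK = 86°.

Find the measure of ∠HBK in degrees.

∠HBK = 70°

1. ∠BSK = 74°  [H on ray SK]
2. ∠BKS = 24°  [△BSK]
3. ∠BKH = 24°  [H on ray KS]
4. ∠HBK = 70°  [△BHK]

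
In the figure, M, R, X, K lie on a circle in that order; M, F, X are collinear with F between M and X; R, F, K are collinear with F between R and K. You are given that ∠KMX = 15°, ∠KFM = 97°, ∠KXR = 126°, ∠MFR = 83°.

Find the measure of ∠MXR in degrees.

1. ∠KRX = 15°  [same arc XK]
2. ∠RFX = 97°  [vertical angles at F]
3. ∠MXR = 68°  [△RFX]

∠MXR = 68°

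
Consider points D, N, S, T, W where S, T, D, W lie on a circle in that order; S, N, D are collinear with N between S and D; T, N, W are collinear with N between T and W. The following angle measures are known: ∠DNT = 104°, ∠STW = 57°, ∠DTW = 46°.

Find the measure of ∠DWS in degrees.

1. ∠SDW = 57°  [same arc SW]
2. ∠DSW = 46°  [same arc DW]
3. ∠DWS = 77°  [△SDW]

∠DWS = 77°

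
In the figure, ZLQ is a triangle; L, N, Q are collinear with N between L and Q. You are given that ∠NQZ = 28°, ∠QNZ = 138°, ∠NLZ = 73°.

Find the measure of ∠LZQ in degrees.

1. ∠LQZ = 28°  [N on ray QL]
2. ∠QLZ = 73°  [N on ray LQ]
3. ∠LZQ = 79°  [△ZLQ]

∠LZQ = 79°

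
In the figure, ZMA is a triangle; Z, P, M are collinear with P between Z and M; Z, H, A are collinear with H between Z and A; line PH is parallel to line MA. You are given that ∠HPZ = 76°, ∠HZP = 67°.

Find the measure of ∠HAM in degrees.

∠HAM = 37°

1. ∠PHZ = 37°  [△ZPH]
2. ∠AHP = 143°  [linear pair at H on ZA]
3. ∠HAM = 37°  [PH∥MA, co-interior at A–H]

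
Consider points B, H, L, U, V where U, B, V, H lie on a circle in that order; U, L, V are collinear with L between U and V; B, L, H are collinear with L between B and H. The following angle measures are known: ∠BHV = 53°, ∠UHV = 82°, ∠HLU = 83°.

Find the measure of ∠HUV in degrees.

∠HUV = 68°

1. ∠BUV = 53°  [same arc BV]
2. ∠UBV = 98°  [cyclic UBVH, opposite ∠B+∠H]
3. ∠BLV = 83°  [vertical angles at L]
4. ∠BVU = 29°  [△UBV]
5. ∠HBV = 68°  [△BLV]
6. ∠HUV = 68°  [same arc VH]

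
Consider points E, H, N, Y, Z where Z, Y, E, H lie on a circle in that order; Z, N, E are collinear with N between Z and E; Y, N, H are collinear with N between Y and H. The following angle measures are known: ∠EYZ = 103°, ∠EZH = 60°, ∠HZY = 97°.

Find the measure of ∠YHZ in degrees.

∠YHZ = 40°

1. ∠EHZ = 77°  [cyclic ZYEH, opposite ∠Y+∠H]
2. ∠HEZ = 43°  [△ZEH]
3. ∠HYZ = 43°  [same arc ZH]
4. ∠YHZ = 40°  [△ZYH]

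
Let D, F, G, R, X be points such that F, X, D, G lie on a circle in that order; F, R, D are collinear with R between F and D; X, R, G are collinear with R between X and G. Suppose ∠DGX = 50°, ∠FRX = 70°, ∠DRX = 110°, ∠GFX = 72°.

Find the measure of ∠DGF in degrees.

1. ∠DFX = 50°  [same arc XD]
2. ∠DRG = 70°  [vertical angles at R]
3. ∠FXG = 60°  [△FRX]
4. ∠FRG = 110°  [vertical angles at R]
5. ∠FGX = 48°  [△FXG]
6. ∠FDG = 60°  [△DRG]
7. ∠DFG = 22°  [△FRG]
8. ∠DGF = 98°  [△FDG]

∠DGF = 98°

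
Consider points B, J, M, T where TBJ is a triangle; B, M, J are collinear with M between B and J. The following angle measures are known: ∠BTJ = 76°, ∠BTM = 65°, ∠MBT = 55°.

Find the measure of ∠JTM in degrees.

∠JTM = 11°

1. ∠BMT = 60°  [△TBM]
2. ∠JBT = 55°  [M on ray BJ]
3. ∠JMT = 120°  [linear pair at M on BJ]
4. ∠BJT = 49°  [△TBJ]
5. ∠MJT = 49°  [M on ray JB]
6. ∠JTM = 11°  [△TMJ]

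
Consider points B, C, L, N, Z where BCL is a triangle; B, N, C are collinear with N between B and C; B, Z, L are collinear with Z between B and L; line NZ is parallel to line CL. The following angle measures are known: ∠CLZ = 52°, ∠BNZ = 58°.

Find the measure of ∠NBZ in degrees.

1. ∠BLC = 52°  [Z on ray LB]
2. ∠BCL = 58°  [NZ∥CL, corresponding at N]
3. ∠CBL = 70°  [△BCL]
4. ∠NBZ = 70°  [N on BC, Z on BL]

∠NBZ = 70°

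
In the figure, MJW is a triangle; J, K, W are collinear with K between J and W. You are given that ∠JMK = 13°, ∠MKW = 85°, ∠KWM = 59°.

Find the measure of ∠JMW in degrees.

∠JMW = 49°

1. ∠JKM = 95°  [linear pair at K on JW]
2. ∠JWM = 59°  [K on ray WJ]
3. ∠KJM = 72°  [△MJK]
4. ∠MJW = 72°  [K on ray JW]
5. ∠JMW = 49°  [△MJW]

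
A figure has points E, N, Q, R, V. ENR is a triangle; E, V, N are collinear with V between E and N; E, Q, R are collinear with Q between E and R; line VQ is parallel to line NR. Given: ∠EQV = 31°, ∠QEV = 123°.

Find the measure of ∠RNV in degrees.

1. ∠EVQ = 26°  [△EVQ]
2. ∠NVQ = 154°  [linear pair at V on EN]
3. ∠RNV = 26°  [VQ∥NR, co-interior at N–V]

∠RNV = 26°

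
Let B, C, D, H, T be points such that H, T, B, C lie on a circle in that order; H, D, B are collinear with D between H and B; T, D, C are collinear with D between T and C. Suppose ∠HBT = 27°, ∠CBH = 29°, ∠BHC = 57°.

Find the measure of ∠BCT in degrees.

∠BCT = 67°

1. ∠HCT = 27°  [same arc HT]
2. ∠CDH = 96°  [△HDC]
3. ∠BDC = 84°  [linear pair at D on HB]
4. ∠BCT = 67°  [△BDC]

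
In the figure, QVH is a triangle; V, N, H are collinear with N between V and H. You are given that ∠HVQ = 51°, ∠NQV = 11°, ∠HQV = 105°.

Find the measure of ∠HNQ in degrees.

1. ∠NVQ = 51°  [N on ray VH]
2. ∠QNV = 118°  [△QVN]
3. ∠HNQ = 62°  [linear pair at N on VH]

∠HNQ = 62°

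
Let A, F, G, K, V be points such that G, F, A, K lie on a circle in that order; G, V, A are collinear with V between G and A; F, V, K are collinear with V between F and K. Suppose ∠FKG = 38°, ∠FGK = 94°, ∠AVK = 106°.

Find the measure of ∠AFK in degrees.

1. ∠FAG = 38°  [same arc GF]
2. ∠FVG = 106°  [vertical angles at V]
3. ∠AVF = 74°  [linear pair at V on GA]
4. ∠AFK = 68°  [△FVA]

∠AFK = 68°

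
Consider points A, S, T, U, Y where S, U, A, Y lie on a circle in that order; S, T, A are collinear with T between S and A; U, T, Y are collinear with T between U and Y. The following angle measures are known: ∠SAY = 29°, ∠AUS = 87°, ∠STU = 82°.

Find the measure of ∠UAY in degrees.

∠UAY = 53°

1. ∠AYS = 93°  [cyclic SUAY, opposite ∠U+∠Y]
2. ∠ATY = 82°  [vertical angles at T]
3. ∠ASY = 58°  [△SAY]
4. ∠AYU = 69°  [△ATY]
5. ∠AUY = 58°  [same arc AY]
6. ∠UAY = 53°  [△UAY]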